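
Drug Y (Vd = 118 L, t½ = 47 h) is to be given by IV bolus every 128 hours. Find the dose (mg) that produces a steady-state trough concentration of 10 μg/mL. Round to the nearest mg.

τ/t½ = 128/47 ≈ 2.7234, so f = (1/2)^(128/47) ≈ 0.151417.
Cmin,ss = (D/Vd)·f/(1−f), so D = Cmin,ss·Vd·(1−f)/f.
D = 10 × 118 × (1−f)/f ≈ 10 × 118 × 5.60428 ≈ 6613.05 mg.

6613 mg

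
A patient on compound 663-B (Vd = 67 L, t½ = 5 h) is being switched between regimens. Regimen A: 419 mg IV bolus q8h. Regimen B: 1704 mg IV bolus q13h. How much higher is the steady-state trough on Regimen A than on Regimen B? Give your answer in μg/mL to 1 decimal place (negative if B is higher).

-1.9 μg/mL

Regimen A: f = (1/2)^(8/5) ≈ 0.3299; Cmin,ss = (419/67)·f/(1−f) ≈ 3.079 μg/mL.
Regimen B: f = (1/2)^(13/5) ≈ 0.1649; Cmin,ss = (1704/67)·f/(1−f) ≈ 5.022 μg/mL.
Difference ≈ 3.079 − 5.022 ≈ -1.943 μg/mL.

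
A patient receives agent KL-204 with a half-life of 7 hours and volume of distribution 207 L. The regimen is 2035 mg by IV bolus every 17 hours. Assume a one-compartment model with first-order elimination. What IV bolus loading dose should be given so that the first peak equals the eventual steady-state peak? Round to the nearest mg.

2499 mg

f = (1/2)^(17/7) ≈ 0.185749; accumulation ratio R = 1/(1−f) ≈ 1.22812.
Loading dose to hit Cmax,ss on first dose: D_load = D_maint·R ≈ 2035 × 1.22812 ≈ 2499.22 mg.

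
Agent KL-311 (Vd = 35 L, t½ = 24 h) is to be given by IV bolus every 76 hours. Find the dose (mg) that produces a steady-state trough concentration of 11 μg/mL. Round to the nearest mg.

τ/t½ = 76/24 ≈ 3.1667, so f = (1/2)^(76/24) ≈ 0.111362.
Cmin,ss = (D/Vd)·f/(1−f), so D = Cmin,ss·Vd·(1−f)/f.
D = 11 × 35 × (1−f)/f ≈ 11 × 35 × 7.97972 ≈ 3072.19 mg.

3072 mg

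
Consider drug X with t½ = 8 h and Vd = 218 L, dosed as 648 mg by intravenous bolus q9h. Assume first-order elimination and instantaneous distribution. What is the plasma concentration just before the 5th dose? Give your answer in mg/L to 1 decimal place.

2.4 mg/L

f = (1/2)^(τ/t½) = (1/2)^(9/8) ≈ 0.4585.
C₀ = D/Vd = 648/218 ≈ 2.972 mg/L.
Before the 5th dose, 4 doses have been given. Superposition: Cmin = C₀·(f + f² + … + f^4).
≈ 2.972 × (0.4585 + 0.2102 + 0.0964 + 0.0442) ≈ 2.972 × 0.8093 ≈ 2.405 mg/L.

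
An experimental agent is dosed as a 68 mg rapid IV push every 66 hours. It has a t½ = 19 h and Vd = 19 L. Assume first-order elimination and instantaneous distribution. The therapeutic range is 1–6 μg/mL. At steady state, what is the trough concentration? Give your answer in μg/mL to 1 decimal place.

Over one 66-h interval, 66/19 ≈ 3.4737 half-lives elapse, leaving f ≈ 0.0900 of each dose.
At steady state, accumulation factor R = 1/(1 − e^(−kτ)) ≈ 1.0989.
Single-dose peak C₀ = D/Vd = 68/19 ≈ 3.579 μg/mL.
Cmax,ss = C₀/(1 − f) ≈ 3.579/0.9100 ≈ 3.933 μg/mL.
One interval later, Cmin,ss = Cmax,ss·e^(−kτ) ≈ 3.933 × 0.0900 ≈ 0.354 μg/mL.
Trough 0.4 μg/mL vs MEC 1 μg/mL: subtherapeutic.

0.4 μg/mL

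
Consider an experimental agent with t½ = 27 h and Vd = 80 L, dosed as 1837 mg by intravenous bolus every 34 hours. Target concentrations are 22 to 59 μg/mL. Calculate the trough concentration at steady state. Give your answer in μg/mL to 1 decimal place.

Over one 34-h interval, 34/27 ≈ 1.2593 half-lives elapse, leaving f ≈ 0.4178 of each dose.
Accumulation ratio R = 1/(1 − f) ≈ 1/0.5822 ≈ 1.7176.
Single-dose peak C₀ = D/Vd = 1837/80 ≈ 22.962 μg/mL.
Steady-state peak Cmax,ss = C₀·R ≈ 22.962 × 1.7176 ≈ 39.440 μg/mL.
One interval later, Cmin,ss = Cmax,ss·e^(−kτ) ≈ 39.440 × 0.4178 ≈ 16.478 μg/mL.
Trough 16.5 μg/mL vs MEC 22 μg/mL: subtherapeutic.

16.5 μg/mL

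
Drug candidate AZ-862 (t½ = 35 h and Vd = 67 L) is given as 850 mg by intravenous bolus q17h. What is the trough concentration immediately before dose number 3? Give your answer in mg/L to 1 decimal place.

15.5 mg/L

f = (1/2)^(τ/t½) = (1/2)^(17/35) ≈ 0.7141.
C₀ = D/Vd = 850/67 ≈ 12.687 mg/L.
Before the 3rd dose, 2 doses have been given. Superposition: Cmin = C₀·(f + f²).
≈ 12.687 × (0.7141 + 0.5099) ≈ 12.687 × 1.2240 ≈ 15.529 mg/L.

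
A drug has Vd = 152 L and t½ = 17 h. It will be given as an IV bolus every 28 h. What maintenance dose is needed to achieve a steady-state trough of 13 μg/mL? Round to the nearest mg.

τ/t½ = 28/17 ≈ 1.6471, so f = (1/2)^(28/17) ≈ 0.319290.
Cmin,ss = (D/Vd)·f/(1−f), so D = Cmin,ss·Vd·(1−f)/f.
D = 13 × 152 × (1−f)/f ≈ 13 × 152 × 2.13195 ≈ 4212.73 mg.

4213 mg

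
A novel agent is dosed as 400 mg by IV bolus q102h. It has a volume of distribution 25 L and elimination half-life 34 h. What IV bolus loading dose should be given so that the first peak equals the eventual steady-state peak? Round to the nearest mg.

f = (1/2)^(102/34) ≈ 0.125000; accumulation ratio R = 1/(1−f) ≈ 1.14286.
Loading dose to hit Cmax,ss on first dose: D_load = D_maint·R ≈ 400 × 1.14286 ≈ 457.14 mg.

457 mg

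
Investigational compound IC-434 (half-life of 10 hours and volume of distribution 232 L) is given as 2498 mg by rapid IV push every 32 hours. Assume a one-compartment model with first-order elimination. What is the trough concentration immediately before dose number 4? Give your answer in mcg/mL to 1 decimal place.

f = (1/2)^(τ/t½) = (1/2)^(32/10) ≈ 0.1088.
C₀ = D/Vd = 2498/232 ≈ 10.767 mcg/mL.
Before the 4th dose, 3 doses have been given. Superposition: Cmin = C₀·(f + f² + … + f^3).
≈ 10.767 × (0.1088 + 0.0118 + 0.0013) ≈ 10.767 × 0.1219 ≈ 1.312 mcg/mL.

1.3 mcg/mL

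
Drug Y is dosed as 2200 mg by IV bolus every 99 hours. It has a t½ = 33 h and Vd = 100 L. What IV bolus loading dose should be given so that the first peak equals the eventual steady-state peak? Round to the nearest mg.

2514 mg

f = (1/2)^(99/33) ≈ 0.125000; accumulation ratio R = 1/(1−f) ≈ 1.14286.
Loading dose to hit Cmax,ss on first dose: D_load = D_maint·R ≈ 2200 × 1.14286 ≈ 2514.29 mg.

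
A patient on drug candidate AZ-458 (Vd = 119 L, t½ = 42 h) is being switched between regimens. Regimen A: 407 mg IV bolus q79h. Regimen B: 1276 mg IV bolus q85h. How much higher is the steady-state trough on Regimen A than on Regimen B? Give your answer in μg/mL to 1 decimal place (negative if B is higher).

Regimen A: f = (1/2)^(79/42) ≈ 0.2715; Cmin,ss = (407/119)·f/(1−f) ≈ 1.275 μg/mL.
Regimen B: f = (1/2)^(85/42) ≈ 0.2459; Cmin,ss = (1276/119)·f/(1−f) ≈ 3.496 μg/mL.
Difference ≈ 1.275 − 3.496 ≈ -2.221 μg/mL.

-2.2 μg/mL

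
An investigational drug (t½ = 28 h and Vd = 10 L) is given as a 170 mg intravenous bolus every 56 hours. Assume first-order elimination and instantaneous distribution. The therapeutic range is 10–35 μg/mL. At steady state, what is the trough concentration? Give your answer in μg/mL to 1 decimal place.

5.7 μg/mL

τ = 56 h = 2 half-lives, so f = (1/2)^2 = 0.25.
At steady state, R = 1/(1 − 0.25) = 4/3.
Single-dose peak C₀ = D/Vd = 170/10 = 17 μg/mL.
Steady-state peak Cmax,ss = C₀·R = 17 × 4/3 ≈ 22.667 μg/mL.
Steady-state trough Cmin,ss = Cmax,ss·f ≈ 22.667 × 0.25 ≈ 5.667 μg/mL.
Trough 5.7 μg/mL vs MEC 10 μg/mL: subtherapeutic.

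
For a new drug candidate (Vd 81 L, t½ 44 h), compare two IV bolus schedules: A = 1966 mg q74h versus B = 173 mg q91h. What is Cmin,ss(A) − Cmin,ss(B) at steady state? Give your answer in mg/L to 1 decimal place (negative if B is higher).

10.3 mg/L

Regimen A: f = (1/2)^(74/44) ≈ 0.3117; Cmin,ss = (1966/81)·f/(1−f) ≈ 10.992 mg/L.
Regimen B: f = (1/2)^(91/44) ≈ 0.2385; Cmin,ss = (173/81)·f/(1−f) ≈ 0.669 mg/L.
Difference ≈ 10.992 − 0.669 ≈ 10.323 mg/L.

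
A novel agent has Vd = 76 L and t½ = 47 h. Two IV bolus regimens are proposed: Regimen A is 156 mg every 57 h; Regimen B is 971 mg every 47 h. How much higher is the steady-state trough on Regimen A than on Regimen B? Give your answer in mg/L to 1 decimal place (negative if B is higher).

-11.2 mg/L

Regimen A: f = (1/2)^(57/47) ≈ 0.4314; Cmin,ss = (156/76)·f/(1−f) ≈ 1.557 mg/L.
Regimen B: f = (1/2)^(47/47) ≈ 0.5000; Cmin,ss = (971/76)·f/(1−f) ≈ 12.776 mg/L.
Difference ≈ 1.557 − 12.776 ≈ -11.219 mg/L.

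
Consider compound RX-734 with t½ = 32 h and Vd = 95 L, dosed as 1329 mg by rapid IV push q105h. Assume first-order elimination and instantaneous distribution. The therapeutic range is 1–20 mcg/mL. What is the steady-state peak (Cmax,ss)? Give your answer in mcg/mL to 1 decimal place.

τ/t½ = 105/32 ≈ 3.2812, so fraction remaining f = (1/2)^(105/32) ≈ 0.1029.
At steady state, accumulation factor R = 1/(1 − e^(−kτ)) ≈ 1.1147.
Single-dose peak C₀ = D/Vd = 1329/95 ≈ 13.989 mcg/mL.
Steady-state peak Cmax,ss = C₀·R ≈ 13.989 × 1.1147 ≈ 15.594 mcg/mL.
Peak 15.6 mcg/mL vs MTC 20 mcg/mL: below toxic threshold.

15.6 mcg/mL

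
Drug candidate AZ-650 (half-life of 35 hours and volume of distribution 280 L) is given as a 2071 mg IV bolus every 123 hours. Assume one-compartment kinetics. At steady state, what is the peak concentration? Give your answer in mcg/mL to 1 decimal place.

8.1 mcg/mL

k = ln2/t½ = ln2/35 ≈ 0.019804 h⁻¹; fraction remaining f = e^(−kτ) = e^(−0.019804×123) ≈ 0.0875.
Accumulation ratio R = 1/(1 − f) ≈ 1/0.9125 ≈ 1.0959.
Each bolus raises the concentration by D/Vd = 2071/280 ≈ 7.396 mcg/mL.
Steady-state peak Cmax,ss = C₀·R ≈ 7.396 × 1.0959 ≈ 8.105 mcg/mL.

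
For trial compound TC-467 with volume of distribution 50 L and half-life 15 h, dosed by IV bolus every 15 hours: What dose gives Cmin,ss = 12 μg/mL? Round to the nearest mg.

τ/t½ = 15/15 ≈ 1, so f = (1/2)^(15/15) ≈ 0.500000.
Cmin,ss = (D/Vd)·f/(1−f), so D = Cmin,ss·Vd·(1−f)/f.
D = 12 × 50 × (1−f)/f ≈ 12 × 50 × 1.00000 ≈ 600.00 mg.

600 mg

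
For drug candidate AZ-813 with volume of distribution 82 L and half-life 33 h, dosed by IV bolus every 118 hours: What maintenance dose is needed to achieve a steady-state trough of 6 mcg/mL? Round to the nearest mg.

τ/t½ = 118/33 ≈ 3.5758, so f = (1/2)^(118/33) ≈ 0.083867.
Cmin,ss = (D/Vd)·f/(1−f), so D = Cmin,ss·Vd·(1−f)/f.
D = 6 × 82 × (1−f)/f ≈ 6 × 82 × 10.92364 ≈ 5374.43 mg.

5374 mg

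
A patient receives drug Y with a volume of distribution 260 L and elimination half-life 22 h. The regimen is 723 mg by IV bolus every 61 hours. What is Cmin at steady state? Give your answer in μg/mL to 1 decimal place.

Over one 61-h interval, 61/22 ≈ 2.7727 half-lives elapse, leaving f ≈ 0.1463 of each dose.
At steady state, accumulation factor R = 1/(1 − e^(−kτ)) ≈ 1.1714.
Each bolus raises the concentration by D/Vd = 723/260 ≈ 2.781 μg/mL.
Steady-state peak Cmax,ss = C₀·R ≈ 2.781 × 1.1714 ≈ 3.258 μg/mL.
Steady-state trough Cmin,ss = Cmax,ss·f ≈ 3.258 × 0.1463 ≈ 0.477 μg/mL.

0.5 μg/mL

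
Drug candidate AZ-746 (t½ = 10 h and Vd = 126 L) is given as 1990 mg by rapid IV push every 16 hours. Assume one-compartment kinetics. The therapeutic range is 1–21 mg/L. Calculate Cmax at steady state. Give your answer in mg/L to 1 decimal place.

23.6 mg/L

τ/t½ = 16/10 ≈ 1.6, so fraction remaining f = (1/2)^(16/10) ≈ 0.3299.
Accumulation ratio R = 1/(1 − f) ≈ 1/0.6701 ≈ 1.4923.
Each bolus raises the concentration by D/Vd = 1990/126 ≈ 15.794 mg/L.
Cmax,ss = C₀/(1 − f) ≈ 15.794/0.6701 ≈ 23.570 mg/L.
Peak 23.6 mg/L vs MTC 21 mg/L: exceeds toxic threshold.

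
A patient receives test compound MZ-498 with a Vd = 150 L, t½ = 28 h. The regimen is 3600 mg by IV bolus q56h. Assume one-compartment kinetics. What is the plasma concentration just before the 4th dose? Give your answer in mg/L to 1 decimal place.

7.9 mg/L

f = (1/2)^(τ/t½) = (1/2)^(56/28) ≈ 0.2500.
C₀ = D/Vd = 3600/150 ≈ 24.000 mg/L.
Before the 4th dose, 3 doses have been given. Superposition: Cmin = C₀·(f + f² + … + f^3).
≈ 24.000 × (0.2500 + 0.0625 + 0.0156) ≈ 24.000 × 0.3281 ≈ 7.874 mg/L.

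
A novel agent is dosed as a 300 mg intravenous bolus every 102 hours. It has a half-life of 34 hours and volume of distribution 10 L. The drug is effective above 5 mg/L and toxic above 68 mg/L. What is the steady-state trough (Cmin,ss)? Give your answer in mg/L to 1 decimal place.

4.3 mg/L

τ = 102 h = 3 half-lives, so f = (1/2)^3 = 0.125.
Accumulation ratio R = 1/(1 − f) = 1/0.875 = 8/7.
Single-dose peak C₀ = D/Vd = 300/10 = 30 mg/L.
Steady-state peak Cmax,ss = C₀·R = 30 × 8/7 ≈ 34.286 mg/L.
Steady-state trough Cmin,ss = Cmax,ss·f ≈ 34.286 × 0.125 ≈ 4.286 mg/L.
Trough 4.3 mg/L vs MEC 5 mg/L: subtherapeutic.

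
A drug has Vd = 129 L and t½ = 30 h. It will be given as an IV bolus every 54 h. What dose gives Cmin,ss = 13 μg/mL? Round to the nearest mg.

4163 mg

τ/t½ = 54/30 ≈ 1.8, so f = (1/2)^(54/30) ≈ 0.287175.
Cmin,ss = (D/Vd)·f/(1−f), so D = Cmin,ss·Vd·(1−f)/f.
D = 13 × 129 × (1−f)/f ≈ 13 × 129 × 2.48220 ≈ 4162.65 mg.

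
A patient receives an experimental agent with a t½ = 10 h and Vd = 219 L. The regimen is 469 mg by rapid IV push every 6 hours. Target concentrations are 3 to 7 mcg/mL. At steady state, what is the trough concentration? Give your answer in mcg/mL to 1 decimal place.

4.2 mcg/mL

k = ln2/t½ = ln2/10 ≈ 0.069315 h⁻¹; fraction remaining f = e^(−kτ) = e^(−0.069315×6) ≈ 0.6598.
Accumulation ratio R = 1/(1 − f) ≈ 1/0.3402 ≈ 2.9394.
Each bolus raises the concentration by D/Vd = 469/219 ≈ 2.142 mcg/mL.
Cmax,ss = C₀/(1 − f) ≈ 2.142/0.3402 ≈ 6.296 mcg/mL.
One interval later, Cmin,ss = Cmax,ss·e^(−kτ) ≈ 6.296 × 0.6598 ≈ 4.154 mcg/mL.
Trough 4.2 mcg/mL vs MEC 3 mcg/mL: adequate.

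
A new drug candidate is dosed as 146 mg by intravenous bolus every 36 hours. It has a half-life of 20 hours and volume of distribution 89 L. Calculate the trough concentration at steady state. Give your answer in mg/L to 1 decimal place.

Over one 36-h interval, 36/20 ≈ 1.8 half-lives elapse, leaving f ≈ 0.2872 of each dose.
Single-dose peak C₀ = D/Vd = 146/89 ≈ 1.640 mg/L.
Steady-state trough Cmin,ss = C₀·f/(1−f) ≈ 1.640 × 0.2872/0.7128 ≈ 0.661 mg/L.

0.7 mg/L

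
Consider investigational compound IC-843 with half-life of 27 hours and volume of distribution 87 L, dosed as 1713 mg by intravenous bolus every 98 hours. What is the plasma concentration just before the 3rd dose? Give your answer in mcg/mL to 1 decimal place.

f = (1/2)^(τ/t½) = (1/2)^(98/27) ≈ 0.0808.
C₀ = D/Vd = 1713/87 ≈ 19.690 mcg/mL.
Before the 3rd dose, 2 doses have been given. Superposition: Cmin = C₀·(f + f²).
≈ 19.690 × (0.0808 + 0.0065) ≈ 19.690 × 0.0873 ≈ 1.719 mcg/mL.

1.7 mcg/mL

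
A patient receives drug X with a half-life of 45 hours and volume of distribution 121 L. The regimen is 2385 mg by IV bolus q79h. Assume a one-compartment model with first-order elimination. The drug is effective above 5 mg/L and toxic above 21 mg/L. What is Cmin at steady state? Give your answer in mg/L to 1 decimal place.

τ/t½ = 79/45 ≈ 1.7556, so fraction remaining f = (1/2)^(79/45) ≈ 0.2962.
Each bolus raises the concentration by D/Vd = 2385/121 ≈ 19.711 mg/L.
Steady-state trough Cmin,ss = C₀·f/(1−f) ≈ 19.711 × 0.2962/0.7038 ≈ 8.296 mg/L.
Trough 8.3 mg/L vs MEC 5 mg/L: adequate.

8.3 mg/L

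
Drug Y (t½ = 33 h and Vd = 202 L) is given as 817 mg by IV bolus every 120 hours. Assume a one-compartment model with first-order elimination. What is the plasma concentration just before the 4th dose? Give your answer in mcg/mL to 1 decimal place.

f = (1/2)^(τ/t½) = (1/2)^(120/33) ≈ 0.0804.
C₀ = D/Vd = 817/202 ≈ 4.045 mcg/mL.
Before the 4th dose, 3 doses have been given. Superposition: Cmin = C₀·(f + f² + … + f^3).
≈ 4.045 × (0.0804 + 0.0065 + 0.0005) ≈ 4.045 × 0.0874 ≈ 0.354 mcg/mL.

0.4 mcg/mL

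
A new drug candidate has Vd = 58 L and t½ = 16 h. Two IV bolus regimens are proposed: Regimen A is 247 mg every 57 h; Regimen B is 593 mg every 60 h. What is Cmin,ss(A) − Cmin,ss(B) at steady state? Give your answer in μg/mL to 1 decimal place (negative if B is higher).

-0.4 μg/mL

Regimen A: f = (1/2)^(57/16) ≈ 0.0846; Cmin,ss = (247/58)·f/(1−f) ≈ 0.394 μg/mL.
Regimen B: f = (1/2)^(60/16) ≈ 0.0743; Cmin,ss = (593/58)·f/(1−f) ≈ 0.821 μg/mL.
Difference ≈ 0.394 − 0.821 ≈ -0.427 μg/mL.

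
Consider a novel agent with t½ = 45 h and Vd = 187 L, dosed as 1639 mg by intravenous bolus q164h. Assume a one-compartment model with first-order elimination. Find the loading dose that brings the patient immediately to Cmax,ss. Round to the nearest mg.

f = (1/2)^(164/45) ≈ 0.079967; accumulation ratio R = 1/(1−f) ≈ 1.08692.
Loading dose to hit Cmax,ss on first dose: D_load = D_maint·R ≈ 1639 × 1.08692 ≈ 1781.46 mg.

1781 mg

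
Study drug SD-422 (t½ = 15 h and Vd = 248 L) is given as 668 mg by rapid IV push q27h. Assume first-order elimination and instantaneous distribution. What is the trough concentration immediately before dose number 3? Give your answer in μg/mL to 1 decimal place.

f = (1/2)^(τ/t½) = (1/2)^(27/15) ≈ 0.2872.
C₀ = D/Vd = 668/248 ≈ 2.694 μg/mL.
Before the 3rd dose, 2 doses have been given. Superposition: Cmin = C₀·(f + f²).
≈ 2.694 × (0.2872 + 0.0825) ≈ 2.694 × 0.3697 ≈ 0.996 μg/mL.

1.0 μg/mL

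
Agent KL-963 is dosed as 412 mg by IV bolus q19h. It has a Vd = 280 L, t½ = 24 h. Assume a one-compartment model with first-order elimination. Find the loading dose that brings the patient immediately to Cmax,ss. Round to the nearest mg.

976 mg

f = (1/2)^(19/24) ≈ 0.577676; accumulation ratio R = 1/(1−f) ≈ 2.36785.
Loading dose to hit Cmax,ss on first dose: D_load = D_maint·R ≈ 412 × 2.36785 ≈ 975.55 mg.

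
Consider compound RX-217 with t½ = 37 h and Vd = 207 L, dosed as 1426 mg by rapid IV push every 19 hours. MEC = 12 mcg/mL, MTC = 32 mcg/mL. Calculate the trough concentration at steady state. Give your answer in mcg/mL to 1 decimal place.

16.1 mcg/mL

k = ln2/t½ = ln2/37 ≈ 0.018734 h⁻¹; fraction remaining f = e^(−kτ) = e^(−0.018734×19) ≈ 0.7005.
Accumulation ratio R = 1/(1 − f) ≈ 1/0.2995 ≈ 3.3389.
Single-dose peak C₀ = D/Vd = 1426/207 ≈ 6.889 mcg/mL.
Cmax,ss = C₀/(1 − f) ≈ 6.889/0.2995 ≈ 23.002 mcg/mL.
One interval later, Cmin,ss = Cmax,ss·e^(−kτ) ≈ 23.002 × 0.7005 ≈ 16.113 mcg/mL.
Trough 16.1 mcg/mL vs MEC 12 mcg/mL: adequate.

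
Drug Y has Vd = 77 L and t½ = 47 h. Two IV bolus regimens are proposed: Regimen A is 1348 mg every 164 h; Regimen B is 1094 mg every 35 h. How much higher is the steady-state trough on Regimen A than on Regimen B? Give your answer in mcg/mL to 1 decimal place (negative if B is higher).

-19.3 mcg/mL

Regimen A: f = (1/2)^(164/47) ≈ 0.0890; Cmin,ss = (1348/77)·f/(1−f) ≈ 1.710 mcg/mL.
Regimen B: f = (1/2)^(35/47) ≈ 0.5968; Cmin,ss = (1094/77)·f/(1−f) ≈ 21.030 mcg/mL.
Difference ≈ 1.710 − 21.030 ≈ -19.320 mcg/mL.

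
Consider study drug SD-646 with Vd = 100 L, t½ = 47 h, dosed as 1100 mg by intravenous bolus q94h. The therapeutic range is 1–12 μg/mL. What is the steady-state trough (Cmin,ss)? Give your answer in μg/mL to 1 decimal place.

3.7 μg/mL

τ = 94 h = 2 half-lives, so f = (1/2)^2 = 0.25.
Accumulation ratio R = 1/(1 − f) = 1/0.75 = 4/3.
Single-dose peak C₀ = D/Vd = 1100/100 = 11 μg/mL.
Steady-state peak Cmax,ss = C₀·R = 11 × 4/3 ≈ 14.667 μg/mL.
Steady-state trough Cmin,ss = Cmax,ss·f ≈ 14.667 × 0.25 ≈ 3.667 μg/mL.
Trough 3.7 μg/mL vs MEC 1 μg/mL: adequate.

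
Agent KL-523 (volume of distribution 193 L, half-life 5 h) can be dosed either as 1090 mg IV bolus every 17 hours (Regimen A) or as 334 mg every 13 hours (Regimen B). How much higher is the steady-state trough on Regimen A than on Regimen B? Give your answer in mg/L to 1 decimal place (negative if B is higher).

0.2 mg/L

Regimen A: f = (1/2)^(17/5) ≈ 0.0947; Cmin,ss = (1090/193)·f/(1−f) ≈ 0.591 mg/L.
Regimen B: f = (1/2)^(13/5) ≈ 0.1649; Cmin,ss = (334/193)·f/(1−f) ≈ 0.342 mg/L.
Difference ≈ 0.591 − 0.342 ≈ 0.249 mg/L.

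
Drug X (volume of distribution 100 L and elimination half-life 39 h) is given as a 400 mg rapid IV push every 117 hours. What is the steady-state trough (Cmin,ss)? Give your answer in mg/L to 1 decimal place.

0.6 mg/L

The dosing interval is 3 half-lives, so f = 2^(−3) = 0.125.
At steady state, R = 1/(1 − 0.125) = 8/7.
Single-dose peak C₀ = D/Vd = 400/100 = 4 mg/L.
Steady-state peak Cmax,ss = C₀·R = 4 × 8/7 ≈ 4.571 mg/L.
Steady-state trough Cmin,ss = Cmax,ss·f ≈ 4.571 × 0.125 ≈ 0.571 mg/L.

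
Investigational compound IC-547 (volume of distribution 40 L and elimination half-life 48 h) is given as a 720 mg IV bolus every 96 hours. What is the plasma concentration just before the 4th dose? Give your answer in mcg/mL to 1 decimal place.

5.9 mcg/mL

f = (1/2)^(τ/t½) = (1/2)^(96/48) ≈ 0.2500.
C₀ = D/Vd = 720/40 ≈ 18.000 mcg/mL.
Before the 4th dose, 3 doses have been given. Superposition: Cmin = C₀·(f + f² + … + f^3).
≈ 18.000 × (0.2500 + 0.0625 + 0.0156) ≈ 18.000 × 0.3281 ≈ 5.906 mcg/mL.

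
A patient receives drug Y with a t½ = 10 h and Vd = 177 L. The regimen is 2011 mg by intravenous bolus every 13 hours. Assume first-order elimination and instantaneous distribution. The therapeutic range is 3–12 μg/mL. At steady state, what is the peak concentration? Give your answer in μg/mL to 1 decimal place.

Over one 13-h interval, 13/10 ≈ 1.3 half-lives elapse, leaving f ≈ 0.4061 of each dose.
At steady state, accumulation factor R = 1/(1 − e^(−kτ)) ≈ 1.6838.
Each bolus raises the concentration by D/Vd = 2011/177 ≈ 11.362 μg/mL.
Steady-state peak Cmax,ss = C₀·R ≈ 11.362 × 1.6838 ≈ 19.131 μg/mL.
Peak 19.1 μg/mL vs MTC 12 μg/mL: exceeds toxic threshold.

19.1 μg/mL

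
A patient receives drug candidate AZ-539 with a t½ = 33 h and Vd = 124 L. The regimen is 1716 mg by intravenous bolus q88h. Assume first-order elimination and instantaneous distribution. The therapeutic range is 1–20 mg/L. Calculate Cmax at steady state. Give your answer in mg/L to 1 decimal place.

τ/t½ = 88/33 ≈ 2.6667, so fraction remaining f = (1/2)^(88/33) ≈ 0.1575.
Accumulation ratio R = 1/(1 − f) ≈ 1/0.8425 ≈ 1.1869.
Single-dose peak C₀ = D/Vd = 1716/124 ≈ 13.839 mg/L.
Steady-state peak Cmax,ss = C₀·R ≈ 13.839 × 1.1869 ≈ 16.426 mg/L.
Peak 16.4 mg/L vs MTC 20 mg/L: below toxic threshold.

16.4 mg/L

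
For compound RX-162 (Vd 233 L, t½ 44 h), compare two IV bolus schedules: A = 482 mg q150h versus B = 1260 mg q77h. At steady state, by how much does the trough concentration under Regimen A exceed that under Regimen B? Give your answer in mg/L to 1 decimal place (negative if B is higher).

Regimen A: f = (1/2)^(150/44) ≈ 0.0941; Cmin,ss = (482/233)·f/(1−f) ≈ 0.215 mg/L.
Regimen B: f = (1/2)^(77/44) ≈ 0.2973; Cmin,ss = (1260/233)·f/(1−f) ≈ 2.288 mg/L.
Difference ≈ 0.215 − 2.288 ≈ -2.073 mg/L.

-2.1 mg/L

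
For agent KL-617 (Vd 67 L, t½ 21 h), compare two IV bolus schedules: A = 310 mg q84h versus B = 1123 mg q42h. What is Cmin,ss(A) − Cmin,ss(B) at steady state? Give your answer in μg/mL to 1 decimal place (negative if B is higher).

-5.3 μg/mL

Regimen A: f = (1/2)^(84/21) ≈ 0.0625; Cmin,ss = (310/67)·f/(1−f) ≈ 0.308 μg/mL.
Regimen B: f = (1/2)^(42/21) ≈ 0.2500; Cmin,ss = (1123/67)·f/(1−f) ≈ 5.587 μg/mL.
Difference ≈ 0.308 − 5.587 ≈ -5.279 μg/mL.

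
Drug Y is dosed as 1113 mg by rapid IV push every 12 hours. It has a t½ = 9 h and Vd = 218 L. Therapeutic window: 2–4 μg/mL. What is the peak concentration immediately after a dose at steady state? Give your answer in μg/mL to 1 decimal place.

τ/t½ = 12/9 ≈ 1.3333, so fraction remaining f = (1/2)^(12/9) ≈ 0.3969.
At steady state, accumulation factor R = 1/(1 − e^(−kτ)) ≈ 1.6581.
Single-dose peak C₀ = D/Vd = 1113/218 ≈ 5.106 μg/mL.
Steady-state peak Cmax,ss = C₀·R ≈ 5.106 × 1.6581 ≈ 8.466 μg/mL.
Peak 8.5 μg/mL vs MTC 4 μg/mL: exceeds toxic threshold.

8.5 μg/mL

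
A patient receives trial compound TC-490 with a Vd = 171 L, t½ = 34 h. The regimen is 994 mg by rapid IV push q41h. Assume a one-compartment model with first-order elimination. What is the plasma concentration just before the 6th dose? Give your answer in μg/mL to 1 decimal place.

f = (1/2)^(τ/t½) = (1/2)^(41/34) ≈ 0.4335.
C₀ = D/Vd = 994/171 ≈ 5.813 μg/mL.
Before the 6th dose, 5 doses have been given. Superposition: Cmin = C₀·(f + f² + … + f^5).
≈ 5.813 × (0.4335 + 0.1879 + 0.0815 + 0.0353 + 0.0153) ≈ 5.813 × 0.7535 ≈ 4.380 μg/mL.

4.4 μg/mL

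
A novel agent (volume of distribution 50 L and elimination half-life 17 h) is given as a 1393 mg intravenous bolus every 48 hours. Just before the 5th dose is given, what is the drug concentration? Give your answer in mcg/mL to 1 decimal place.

f = (1/2)^(τ/t½) = (1/2)^(48/17) ≈ 0.1413.
C₀ = D/Vd = 1393/50 ≈ 27.860 mcg/mL.
Before the 5th dose, 4 doses have been given. Superposition: Cmin = C₀·(f + f² + … + f^4).
≈ 27.860 × (0.1413 + 0.0200 + 0.0028 + 0.0004) ≈ 27.860 × 0.1645 ≈ 4.583 mcg/mL.

4.6 mcg/mL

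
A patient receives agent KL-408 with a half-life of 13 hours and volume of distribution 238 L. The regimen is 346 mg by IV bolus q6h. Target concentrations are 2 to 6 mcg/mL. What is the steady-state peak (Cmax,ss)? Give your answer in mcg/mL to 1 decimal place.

k = ln2/t½ = ln2/13 ≈ 0.053319 h⁻¹; fraction remaining f = e^(−kτ) = e^(−0.053319×6) ≈ 0.7262.
At steady state, accumulation factor R = 1/(1 − e^(−kτ)) ≈ 3.6523.
Single-dose peak C₀ = D/Vd = 346/238 ≈ 1.454 mcg/mL.
Steady-state peak Cmax,ss = C₀·R ≈ 1.454 × 3.6523 ≈ 5.310 mcg/mL.
Peak 5.3 mcg/mL vs MTC 6 mcg/mL: below toxic threshold.

5.3 mcg/mL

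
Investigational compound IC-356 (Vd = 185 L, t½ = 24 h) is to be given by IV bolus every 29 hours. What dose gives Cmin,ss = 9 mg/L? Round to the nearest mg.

τ/t½ = 29/24 ≈ 1.2083, so f = (1/2)^(29/24) ≈ 0.432768.
Cmin,ss = (D/Vd)·f/(1−f), so D = Cmin,ss·Vd·(1−f)/f.
D = 9 × 185 × (1−f)/f ≈ 9 × 185 × 1.31071 ≈ 2182.33 mg.

2182 mg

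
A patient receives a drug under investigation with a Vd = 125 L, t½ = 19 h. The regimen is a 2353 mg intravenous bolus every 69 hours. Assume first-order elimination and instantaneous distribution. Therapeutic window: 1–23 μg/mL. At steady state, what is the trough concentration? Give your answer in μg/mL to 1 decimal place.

Over one 69-h interval, 69/19 ≈ 3.6316 half-lives elapse, leaving f ≈ 0.0807 of each dose.
Accumulation ratio R = 1/(1 − f) ≈ 1/0.9193 ≈ 1.0878.
Single-dose peak C₀ = D/Vd = 2353/125 ≈ 18.824 μg/mL.
Steady-state peak Cmax,ss = C₀·R ≈ 18.824 × 1.0878 ≈ 20.477 μg/mL.
One interval later, Cmin,ss = Cmax,ss·e^(−kτ) ≈ 20.477 × 0.0807 ≈ 1.652 μg/mL.
Trough 1.7 μg/mL vs MEC 1 μg/mL: adequate.

1.7 μg/mL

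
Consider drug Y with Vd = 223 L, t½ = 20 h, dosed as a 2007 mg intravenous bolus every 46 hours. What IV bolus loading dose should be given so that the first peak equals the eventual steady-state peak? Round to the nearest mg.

f = (1/2)^(46/20) ≈ 0.203063; accumulation ratio R = 1/(1−f) ≈ 1.25480.
Loading dose to hit Cmax,ss on first dose: D_load = D_maint·R ≈ 2007 × 1.25480 ≈ 2518.38 mg.

2518 mg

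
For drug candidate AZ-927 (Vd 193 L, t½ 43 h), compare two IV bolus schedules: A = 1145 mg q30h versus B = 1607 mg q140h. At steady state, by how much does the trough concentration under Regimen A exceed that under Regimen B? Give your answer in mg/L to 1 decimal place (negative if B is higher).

Regimen A: f = (1/2)^(30/43) ≈ 0.6166; Cmin,ss = (1145/193)·f/(1−f) ≈ 9.541 mg/L.
Regimen B: f = (1/2)^(140/43) ≈ 0.1047; Cmin,ss = (1607/193)·f/(1−f) ≈ 0.974 mg/L.
Difference ≈ 9.541 − 0.974 ≈ 8.567 mg/L.

8.6 mg/L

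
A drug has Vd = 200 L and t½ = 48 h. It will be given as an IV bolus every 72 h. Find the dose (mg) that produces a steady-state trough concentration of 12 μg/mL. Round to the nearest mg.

4388 mg

τ/t½ = 72/48 ≈ 1.5, so f = (1/2)^(72/48) ≈ 0.353553.
Cmin,ss = (D/Vd)·f/(1−f), so D = Cmin,ss·Vd·(1−f)/f.
D = 12 × 200 × (1−f)/f ≈ 12 × 200 × 1.82843 ≈ 4388.23 mg.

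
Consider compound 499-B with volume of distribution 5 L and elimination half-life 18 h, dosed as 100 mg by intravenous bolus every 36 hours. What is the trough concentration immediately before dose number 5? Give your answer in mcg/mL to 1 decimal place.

f = (1/2)^(τ/t½) = (1/2)^(36/18) ≈ 0.2500.
C₀ = D/Vd = 100/5 ≈ 20.000 mcg/mL.
Before the 5th dose, 4 doses have been given. Superposition: Cmin = C₀·(f + f² + … + f^4).
≈ 20.000 × (0.2500 + 0.0625 + 0.0156 + 0.0039) ≈ 20.000 × 0.3320 ≈ 6.640 mcg/mL.

6.6 mcg/mL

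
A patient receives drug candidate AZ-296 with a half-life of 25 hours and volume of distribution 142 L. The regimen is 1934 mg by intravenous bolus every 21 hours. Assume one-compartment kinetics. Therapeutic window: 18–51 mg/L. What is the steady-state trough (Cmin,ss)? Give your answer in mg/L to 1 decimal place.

τ/t½ = 21/25 ≈ 0.84, so fraction remaining f = (1/2)^(21/25) ≈ 0.5586.
Each bolus raises the concentration by D/Vd = 1934/142 ≈ 13.620 mg/L.
Steady-state trough Cmin,ss = C₀·f/(1−f) ≈ 13.620 × 0.5586/0.4414 ≈ 17.236 mg/L.
Trough 17.2 mg/L vs MEC 18 mg/L: subtherapeutic.

17.2 mg/L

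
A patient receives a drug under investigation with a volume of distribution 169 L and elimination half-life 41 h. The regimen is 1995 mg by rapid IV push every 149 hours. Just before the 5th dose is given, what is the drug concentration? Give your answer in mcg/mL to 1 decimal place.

1.0 mcg/mL

f = (1/2)^(τ/t½) = (1/2)^(149/41) ≈ 0.0805.
C₀ = D/Vd = 1995/169 ≈ 11.805 mcg/mL.
Before the 5th dose, 4 doses have been given. Superposition: Cmin = C₀·(f + f² + … + f^4).
≈ 11.805 × (0.0805 + 0.0065 + 0.0005 + 0.0000) ≈ 11.805 × 0.0875 ≈ 1.033 mcg/mL.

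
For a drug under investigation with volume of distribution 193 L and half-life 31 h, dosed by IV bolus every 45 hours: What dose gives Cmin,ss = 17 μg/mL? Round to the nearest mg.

τ/t½ = 45/31 ≈ 1.4516, so f = (1/2)^(45/31) ≈ 0.365612.
Cmin,ss = (D/Vd)·f/(1−f), so D = Cmin,ss·Vd·(1−f)/f.
D = 17 × 193 × (1−f)/f ≈ 17 × 193 × 1.73514 ≈ 5692.99 mg.

5693 mg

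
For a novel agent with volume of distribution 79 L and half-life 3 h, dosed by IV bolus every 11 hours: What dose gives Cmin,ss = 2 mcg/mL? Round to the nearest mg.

τ/t½ = 11/3 ≈ 3.6667, so f = (1/2)^(11/3) ≈ 0.078745.
Cmin,ss = (D/Vd)·f/(1−f), so D = Cmin,ss·Vd·(1−f)/f.
D = 2 × 79 × (1−f)/f ≈ 2 × 79 × 11.69922 ≈ 1848.48 mg.

1848 mg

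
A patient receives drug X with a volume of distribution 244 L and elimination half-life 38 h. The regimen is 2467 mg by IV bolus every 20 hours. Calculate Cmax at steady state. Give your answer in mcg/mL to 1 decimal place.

33.1 mcg/mL

k = ln2/t½ = ln2/38 ≈ 0.018241 h⁻¹; fraction remaining f = e^(−kτ) = e^(−0.018241×20) ≈ 0.6943.
At steady state, accumulation factor R = 1/(1 − e^(−kτ)) ≈ 3.2712.
Each bolus raises the concentration by D/Vd = 2467/244 ≈ 10.111 mcg/mL.
Steady-state peak Cmax,ss = C₀·R ≈ 10.111 × 3.2712 ≈ 33.075 mcg/mL.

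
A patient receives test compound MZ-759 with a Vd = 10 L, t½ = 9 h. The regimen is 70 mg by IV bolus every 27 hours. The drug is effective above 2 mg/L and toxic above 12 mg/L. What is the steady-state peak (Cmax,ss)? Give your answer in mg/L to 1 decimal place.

The dosing interval is 3 half-lives, so f = 2^(−3) = 0.125.
At steady state, R = 1/(1 − 0.125) = 8/7.
Single-dose peak C₀ = D/Vd = 70/10 = 7 mg/L.
Steady-state peak Cmax,ss = C₀·R = 7 × 8/7 ≈ 8.000 mg/L.
Peak 8.0 mg/L vs MTC 12 mg/L: below toxic threshold.

8.0 mg/L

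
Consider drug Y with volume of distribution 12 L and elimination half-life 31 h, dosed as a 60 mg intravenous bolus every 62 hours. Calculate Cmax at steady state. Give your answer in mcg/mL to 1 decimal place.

6.7 mcg/mL

The dosing interval is 2 half-lives, so f = 2^(−2) = 0.25.
Accumulation ratio R = 1/(1 − f) = 1/0.75 = 4/3.
Single-dose peak C₀ = D/Vd = 60/12 = 5 mcg/mL.
Steady-state peak Cmax,ss = C₀·R = 5 × 4/3 ≈ 6.667 mcg/mL.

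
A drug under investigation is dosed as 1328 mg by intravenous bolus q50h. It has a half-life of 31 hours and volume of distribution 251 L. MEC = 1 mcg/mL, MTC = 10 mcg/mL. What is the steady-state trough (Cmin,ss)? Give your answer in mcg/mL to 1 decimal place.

2.6 mcg/mL

k = ln2/t½ = ln2/31 ≈ 0.022360 h⁻¹; fraction remaining f = e^(−kτ) = e^(−0.022360×50) ≈ 0.3269.
Accumulation ratio R = 1/(1 − f) ≈ 1/0.6731 ≈ 1.4857.
Single-dose peak C₀ = D/Vd = 1328/251 ≈ 5.291 mcg/mL.
Cmax,ss = C₀/(1 − f) ≈ 5.291/0.6731 ≈ 7.861 mcg/mL.
Steady-state trough Cmin,ss = Cmax,ss·f ≈ 7.861 × 0.3269 ≈ 2.570 mcg/mL.
Trough 2.6 mcg/mL vs MEC 1 mcg/mL: adequate.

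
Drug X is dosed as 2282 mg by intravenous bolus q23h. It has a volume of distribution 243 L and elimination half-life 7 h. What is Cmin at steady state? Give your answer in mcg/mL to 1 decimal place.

k = ln2/t½ = ln2/7 ≈ 0.099021 h⁻¹; fraction remaining f = e^(−kτ) = e^(−0.099021×23) ≈ 0.1025.
At steady state, accumulation factor R = 1/(1 − e^(−kτ)) ≈ 1.1142.
Each bolus raises the concentration by D/Vd = 2282/243 ≈ 9.391 mcg/mL.
Steady-state peak Cmax,ss = C₀·R ≈ 9.391 × 1.1142 ≈ 10.463 mcg/mL.
One interval later, Cmin,ss = Cmax,ss·e^(−kτ) ≈ 10.463 × 0.1025 ≈ 1.072 mcg/mL.

1.1 mcg/mL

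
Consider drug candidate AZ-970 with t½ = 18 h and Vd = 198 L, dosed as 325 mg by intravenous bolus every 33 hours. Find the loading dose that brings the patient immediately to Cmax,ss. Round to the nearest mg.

452 mg

f = (1/2)^(33/18) ≈ 0.280616; accumulation ratio R = 1/(1−f) ≈ 1.39008.
Loading dose to hit Cmax,ss on first dose: D_load = D_maint·R ≈ 325 × 1.39008 ≈ 451.78 mg.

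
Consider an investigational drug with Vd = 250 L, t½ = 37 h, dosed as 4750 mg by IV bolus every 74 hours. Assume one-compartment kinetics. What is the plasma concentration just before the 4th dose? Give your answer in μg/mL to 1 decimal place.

f = (1/2)^(τ/t½) = (1/2)^(74/37) ≈ 0.2500.
C₀ = D/Vd = 4750/250 ≈ 19.000 μg/mL.
Before the 4th dose, 3 doses have been given. Superposition: Cmin = C₀·(f + f² + … + f^3).
≈ 19.000 × (0.2500 + 0.0625 + 0.0156) ≈ 19.000 × 0.3281 ≈ 6.234 μg/mL.

6.2 μg/mL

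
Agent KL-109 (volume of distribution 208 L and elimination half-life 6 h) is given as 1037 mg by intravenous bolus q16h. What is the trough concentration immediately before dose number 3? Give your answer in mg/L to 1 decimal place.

0.9 mg/L

f = (1/2)^(τ/t½) = (1/2)^(16/6) ≈ 0.1575.
C₀ = D/Vd = 1037/208 ≈ 4.986 mg/L.
Before the 3rd dose, 2 doses have been given. Superposition: Cmin = C₀·(f + f²).
≈ 4.986 × (0.1575 + 0.0248) ≈ 4.986 × 0.1823 ≈ 0.909 mg/L.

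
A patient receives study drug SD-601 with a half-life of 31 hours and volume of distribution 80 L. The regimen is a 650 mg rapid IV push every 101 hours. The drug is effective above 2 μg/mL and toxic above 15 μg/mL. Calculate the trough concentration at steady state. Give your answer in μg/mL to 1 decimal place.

0.9 μg/mL

Over one 101-h interval, 101/31 ≈ 3.2581 half-lives elapse, leaving f ≈ 0.1045 of each dose.
Single-dose peak C₀ = D/Vd = 650/80 ≈ 8.125 μg/mL.
Steady-state trough Cmin,ss = C₀·f/(1−f) ≈ 8.125 × 0.1045/0.8955 ≈ 0.948 μg/mL.
Trough 0.9 μg/mL vs MEC 2 μg/mL: subtherapeutic.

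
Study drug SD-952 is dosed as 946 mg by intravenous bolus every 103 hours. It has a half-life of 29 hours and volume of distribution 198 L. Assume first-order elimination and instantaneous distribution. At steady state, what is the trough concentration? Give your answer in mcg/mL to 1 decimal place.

Over one 103-h interval, 103/29 ≈ 3.5517 half-lives elapse, leaving f ≈ 0.0853 of each dose.
Accumulation ratio R = 1/(1 − f) ≈ 1/0.9147 ≈ 1.0933.
Single-dose peak C₀ = D/Vd = 946/198 ≈ 4.778 mcg/mL.
Steady-state peak Cmax,ss = C₀·R ≈ 4.778 × 1.0933 ≈ 5.224 mcg/mL.
One interval later, Cmin,ss = Cmax,ss·e^(−kτ) ≈ 5.224 × 0.0853 ≈ 0.446 mcg/mL.

0.4 mcg/mL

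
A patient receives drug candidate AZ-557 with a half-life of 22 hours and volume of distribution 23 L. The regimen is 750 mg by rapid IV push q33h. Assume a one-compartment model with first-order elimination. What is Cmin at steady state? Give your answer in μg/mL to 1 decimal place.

17.8 μg/mL

τ/t½ = 33/22 ≈ 1.5, so fraction remaining f = (1/2)^(33/22) ≈ 0.3536.
Single-dose peak C₀ = D/Vd = 750/23 ≈ 32.609 μg/mL.
Steady-state trough Cmin,ss = C₀·f/(1−f) ≈ 32.609 × 0.3536/0.6464 ≈ 17.838 μg/mL.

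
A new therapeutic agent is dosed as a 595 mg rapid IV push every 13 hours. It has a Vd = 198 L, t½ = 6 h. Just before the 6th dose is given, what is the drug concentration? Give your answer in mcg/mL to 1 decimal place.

0.9 mcg/mL

f = (1/2)^(τ/t½) = (1/2)^(13/6) ≈ 0.2227.
C₀ = D/Vd = 595/198 ≈ 3.005 mcg/mL.
Before the 6th dose, 5 doses have been given. Superposition: Cmin = C₀·(f + f² + … + f^5).
≈ 3.005 × (0.2227 + 0.0496 + 0.0110 + 0.0025 + 0.0005) ≈ 3.005 × 0.2863 ≈ 0.860 mcg/mL.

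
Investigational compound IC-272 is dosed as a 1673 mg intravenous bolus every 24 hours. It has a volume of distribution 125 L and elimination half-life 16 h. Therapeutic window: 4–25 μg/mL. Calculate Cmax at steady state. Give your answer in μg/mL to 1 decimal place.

20.7 μg/mL

τ/t½ = 24/16 ≈ 1.5, so fraction remaining f = (1/2)^(24/16) ≈ 0.3536.
At steady state, accumulation factor R = 1/(1 − e^(−kτ)) ≈ 1.5470.
Each bolus raises the concentration by D/Vd = 1673/125 ≈ 13.384 μg/mL.
Steady-state peak Cmax,ss = C₀·R ≈ 13.384 × 1.5470 ≈ 20.705 μg/mL.
Peak 20.7 μg/mL vs MTC 25 μg/mL: below toxic threshold.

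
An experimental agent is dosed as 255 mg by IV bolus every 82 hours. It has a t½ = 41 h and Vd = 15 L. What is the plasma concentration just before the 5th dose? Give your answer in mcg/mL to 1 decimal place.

f = (1/2)^(τ/t½) = (1/2)^(82/41) ≈ 0.2500.
C₀ = D/Vd = 255/15 ≈ 17.000 mcg/mL.
Before the 5th dose, 4 doses have been given. Superposition: Cmin = C₀·(f + f² + … + f^4).
≈ 17.000 × (0.2500 + 0.0625 + 0.0156 + 0.0039) ≈ 17.000 × 0.3320 ≈ 5.644 mcg/mL.

5.6 mcg/mL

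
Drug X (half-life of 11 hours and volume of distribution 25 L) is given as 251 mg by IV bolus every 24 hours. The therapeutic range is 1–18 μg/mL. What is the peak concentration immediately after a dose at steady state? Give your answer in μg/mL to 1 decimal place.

12.9 μg/mL

k = ln2/t½ = ln2/11 ≈ 0.063013 h⁻¹; fraction remaining f = e^(−kτ) = e^(−0.063013×24) ≈ 0.2204.
At steady state, accumulation factor R = 1/(1 − e^(−kτ)) ≈ 1.2827.
Single-dose peak C₀ = D/Vd = 251/25 ≈ 10.040 μg/mL.
Steady-state peak Cmax,ss = C₀·R ≈ 10.040 × 1.2827 ≈ 12.878 μg/mL.
Peak 12.9 μg/mL vs MTC 18 μg/mL: below toxic threshold.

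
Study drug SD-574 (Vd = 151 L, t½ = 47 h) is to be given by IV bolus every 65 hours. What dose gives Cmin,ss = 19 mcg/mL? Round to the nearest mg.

4614 mg

τ/t½ = 65/47 ≈ 1.383, so f = (1/2)^(65/47) ≈ 0.383426.
Cmin,ss = (D/Vd)·f/(1−f), so D = Cmin,ss·Vd·(1−f)/f.
D = 19 × 151 × (1−f)/f ≈ 19 × 151 × 1.60807 ≈ 4613.55 mg.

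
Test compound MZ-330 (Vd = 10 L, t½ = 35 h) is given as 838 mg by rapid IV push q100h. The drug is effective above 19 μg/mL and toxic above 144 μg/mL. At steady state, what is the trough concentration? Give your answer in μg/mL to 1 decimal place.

τ/t½ = 100/35 ≈ 2.8571, so fraction remaining f = (1/2)^(100/35) ≈ 0.1380.
Each bolus raises the concentration by D/Vd = 838/10 ≈ 83.800 μg/mL.
Steady-state trough Cmin,ss = C₀·f/(1−f) ≈ 83.800 × 0.1380/0.8620 ≈ 13.416 μg/mL.
Trough 13.4 μg/mL vs MEC 19 μg/mL: subtherapeutic.

13.4 μg/mL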